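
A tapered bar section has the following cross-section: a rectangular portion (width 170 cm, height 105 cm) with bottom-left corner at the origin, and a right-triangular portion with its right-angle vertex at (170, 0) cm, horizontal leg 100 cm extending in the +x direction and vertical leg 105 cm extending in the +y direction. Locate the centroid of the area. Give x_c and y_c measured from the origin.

Part | A | x̄ᵢ | ȳᵢ | A·x̄ᵢ | A·ȳᵢ
rectangular portion | 17850.00 | 85.00 | 52.50 | 1517250.00 | 937125.00
triangular portion | 5250.00 | 203.33 | 35.00 | 1067500.00 | 183750.00
Σ | 23100.00 |  |  | 2584750.00 | 1120875.00
x_c = 2584750.00 / 23100.00 = 111.89 cm
y_c = 1120875.00 / 23100.00 = 48.52 cm

x_c = 111.89 cm, y_c = 48.52 cm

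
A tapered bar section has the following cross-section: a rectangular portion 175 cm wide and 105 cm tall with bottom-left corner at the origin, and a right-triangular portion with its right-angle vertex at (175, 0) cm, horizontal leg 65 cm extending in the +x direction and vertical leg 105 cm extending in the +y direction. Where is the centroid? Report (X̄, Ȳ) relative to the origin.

X̄ = 104.60 cm, Ȳ = 49.76 cm

rectangular portion: A = 175 × 105 = 18375.00, centroid at (87.50, 52.50).
triangular portion: A = ½·65·105 = 3412.50, centroid at (196.67, 35.00).
ΣA = 21787.50 cm², ΣAX̄ = 2278937.50 cm³, ΣAȲ = 1084125.00 cm³.
X̄ = 2278937.50/21787.50 = 104.60 cm; Ȳ = 1084125.00/21787.50 = 49.76 cm.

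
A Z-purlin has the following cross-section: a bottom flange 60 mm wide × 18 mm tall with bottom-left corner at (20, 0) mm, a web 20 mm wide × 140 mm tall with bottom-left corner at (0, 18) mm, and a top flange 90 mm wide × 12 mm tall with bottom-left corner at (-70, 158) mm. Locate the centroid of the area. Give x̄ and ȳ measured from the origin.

x̄ = 11.09 mm, ȳ = 87.35 mm

bottom flange: A = 60 × 18 = 1080.00, centroid at (50.00, 9.00).
web: A = 20 × 140 = 2800.00, centroid at (10.00, 88.00).
top flange: A = 90 × 12 = 1080.00, centroid at (-25.00, 164.00).
ΣA = 4960.00 mm², ΣAx̄ = 55000.00 mm³, ΣAȳ = 433240.00 mm³.
x̄ = 55000.00/4960.00 = 11.09 mm; ȳ = 433240.00/4960.00 = 87.35 mm.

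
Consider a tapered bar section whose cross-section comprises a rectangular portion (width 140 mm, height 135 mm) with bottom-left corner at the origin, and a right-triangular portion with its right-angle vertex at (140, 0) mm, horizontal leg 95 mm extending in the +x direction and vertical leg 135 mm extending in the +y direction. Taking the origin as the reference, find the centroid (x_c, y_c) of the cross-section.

Part | A | x̄ᵢ | ȳᵢ | A·x̄ᵢ | A·ȳᵢ
rectangular portion | 18900.00 | 70.00 | 67.50 | 1323000.00 | 1275750.00
triangular portion | 6412.50 | 171.67 | 45.00 | 1100812.50 | 288562.50
Σ | 25312.50 |  |  | 2423812.50 | 1564312.50
x_c = 2423812.50 / 25312.50 = 95.76 mm
y_c = 1564312.50 / 25312.50 = 61.80 mm

x_c = 95.76 mm, y_c = 61.80 mm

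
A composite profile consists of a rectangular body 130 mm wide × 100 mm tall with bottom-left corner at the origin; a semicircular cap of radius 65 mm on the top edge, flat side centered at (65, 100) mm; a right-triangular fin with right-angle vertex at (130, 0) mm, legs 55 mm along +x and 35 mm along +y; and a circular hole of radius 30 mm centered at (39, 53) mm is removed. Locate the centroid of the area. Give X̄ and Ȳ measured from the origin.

rectangular body: A = 130 × 100 = 13000.00, centroid at (65.00, 50.00).
semicircular top: A = ½π·65² = 6636.61, centroid at (65.00, 127.59).
triangular fin: A = ½·55·35 = 962.50, centroid at (148.33, 11.67).
hole: A = −π·30² = -2827.43, centroid at (39.00, 53.00).
ΣA = 17771.68 mm²
ΣAX̄ = (13000.00)(65.00) + (6636.61)(65.00) + (962.50)(148.33) + (-2827.43)(39.00) = 1308880.87 mm³
ΣAȲ = (13000.00)(50.00) + (6636.61)(127.59) + (962.50)(11.67) + (-2827.43)(53.00) = 1358119.98 mm³
X̄ = 1308880.87 / 17771.68 = 73.65 mm
Ȳ = 1358119.98 / 17771.68 = 76.42 mm

X̄ = 73.65 mm, Ȳ = 76.42 mm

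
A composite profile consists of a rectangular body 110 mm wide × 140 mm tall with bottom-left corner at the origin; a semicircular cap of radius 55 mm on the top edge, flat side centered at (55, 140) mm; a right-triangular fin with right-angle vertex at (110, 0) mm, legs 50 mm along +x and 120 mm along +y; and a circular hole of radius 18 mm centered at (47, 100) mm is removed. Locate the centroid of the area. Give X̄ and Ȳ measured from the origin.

X̄ = 65.08 mm, Ȳ = 84.59 mm

rectangular body: A = 110 × 140 = 15400.00, centroid at (55.00, 70.00).
semicircular top: A = ½π·55² = 4751.66, centroid at (55.00, 163.34).
triangular fin: A = ½·50·120 = 3000.00, centroid at (126.67, 40.00).
hole: A = −π·18² = -1017.88, centroid at (47.00, 100.00).
ΣA = 22133.78 mm², ΣAX̄ = 1440501.07 mm³, ΣAȲ = 1872361.31 mm³.
X̄ = 1440501.07/22133.78 = 65.08 mm; Ȳ = 1872361.31/22133.78 = 84.59 mm.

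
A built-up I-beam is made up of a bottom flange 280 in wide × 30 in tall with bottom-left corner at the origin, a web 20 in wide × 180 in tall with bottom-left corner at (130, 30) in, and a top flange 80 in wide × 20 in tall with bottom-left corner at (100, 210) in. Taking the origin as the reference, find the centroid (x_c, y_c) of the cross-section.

bottom flange: A = 280 × 30 = 8400.00, centroid at (140.00, 15.00).
web: A = 20 × 180 = 3600.00, centroid at (140.00, 120.00).
top flange: A = 80 × 20 = 1600.00, centroid at (140.00, 220.00).
ΣA = 13600.00 in², ΣAx_c = 1904000.00 in³, ΣAy_c = 910000.00 in³.
x_c = 1904000.00/13600.00 = 140.00 in; y_c = 910000.00/13600.00 = 66.91 in.

x_c = 140.00 in, y_c = 66.91 in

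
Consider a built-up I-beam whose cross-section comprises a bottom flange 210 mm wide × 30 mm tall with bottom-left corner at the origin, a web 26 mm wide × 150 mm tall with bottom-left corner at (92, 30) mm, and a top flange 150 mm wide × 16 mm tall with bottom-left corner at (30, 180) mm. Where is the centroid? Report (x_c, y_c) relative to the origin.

x_c = 105.00 mm, y_c = 75.81 mm

bottom flange: A = 210 × 30 = 6300.00, centroid at (105.00, 15.00).
web: A = 26 × 150 = 3900.00, centroid at (105.00, 105.00).
top flange: A = 150 × 16 = 2400.00, centroid at (105.00, 188.00).
ΣA = 12600.00 mm²
ΣAx_c = (6300.00)(105.00) + (3900.00)(105.00) + (2400.00)(105.00) = 1323000.00 mm³
ΣAy_c = (6300.00)(15.00) + (3900.00)(105.00) + (2400.00)(188.00) = 955200.00 mm³
x_c = 1323000.00 / 12600.00 = 105.00 mm
y_c = 955200.00 / 12600.00 = 75.81 mm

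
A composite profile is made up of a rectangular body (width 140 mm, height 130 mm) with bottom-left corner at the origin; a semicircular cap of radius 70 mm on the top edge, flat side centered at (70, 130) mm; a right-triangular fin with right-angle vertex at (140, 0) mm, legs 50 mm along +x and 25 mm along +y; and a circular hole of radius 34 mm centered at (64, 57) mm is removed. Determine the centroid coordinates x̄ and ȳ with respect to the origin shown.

rectangular body: A = 140 × 130 = 18200.00, centroid at (70.00, 65.00).
semicircular top: A = ½π·70² = 7696.90, centroid at (70.00, 159.71).
triangular fin: A = ½·50·25 = 625.00, centroid at (156.67, 8.33).
hole: A = −π·34² = -3631.68, centroid at (64.00, 57.00).
ΣA = 22890.22 mm²
ΣAx̄ = (18200.00)(70.00) + (7696.90)(70.00) + (625.00)(156.67) + (-3631.68)(64.00) = 1678272.22 mm³
ΣAȳ = (18200.00)(65.00) + (7696.90)(159.71) + (625.00)(8.33) + (-3631.68)(57.00) = 2210466.44 mm³
x̄ = 1678272.22 / 22890.22 = 73.32 mm
ȳ = 2210466.44 / 22890.22 = 96.57 mm

x̄ = 73.32 mm, ȳ = 96.57 mm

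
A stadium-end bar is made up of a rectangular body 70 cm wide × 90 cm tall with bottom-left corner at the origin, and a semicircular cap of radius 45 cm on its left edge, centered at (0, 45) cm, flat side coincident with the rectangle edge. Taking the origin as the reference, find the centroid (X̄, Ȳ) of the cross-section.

X̄ = 16.85 cm, Ȳ = 45.00 cm

Part | A | x̄ᵢ | ȳᵢ | A·x̄ᵢ | A·ȳᵢ
rectangular body | 6300.00 | 35.00 | 45.00 | 220500.00 | 283500.00
semicircular end | 3180.86 | -19.10 | 45.00 | -60750.00 | 143138.82
Σ | 9480.86 |  |  | 159750.00 | 426638.82
X̄ = 159750.00 / 9480.86 = 16.85 cm
Ȳ = 426638.82 / 9480.86 = 45.00 cm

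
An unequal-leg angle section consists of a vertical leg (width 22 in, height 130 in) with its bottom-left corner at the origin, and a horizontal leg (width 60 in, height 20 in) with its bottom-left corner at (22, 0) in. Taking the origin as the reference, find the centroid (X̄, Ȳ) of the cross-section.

X̄ = 23.12 in, Ȳ = 48.74 in

vertical leg: A = 22 × 130 = 2860.00, centroid at (11.00, 65.00).
horizontal leg: A = 60 × 20 = 1200.00, centroid at (52.00, 10.00).
ΣA = 4060.00 in²
ΣAX̄ = (2860.00)(11.00) + (1200.00)(52.00) = 93860.00 in³
ΣAȲ = (2860.00)(65.00) + (1200.00)(10.00) = 197900.00 in³
X̄ = 93860.00 / 4060.00 = 23.12 in
Ȳ = 197900.00 / 4060.00 = 48.74 in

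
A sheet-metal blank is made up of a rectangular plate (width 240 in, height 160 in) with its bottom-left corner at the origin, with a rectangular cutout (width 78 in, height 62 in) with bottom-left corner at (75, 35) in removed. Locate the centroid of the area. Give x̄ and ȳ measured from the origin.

plate: A = 240 × 160 = 38400.00, centroid at (120.00, 80.00).
hole: A = −(78 × 62) = -4836.00, centroid at (114.00, 66.00).
ΣA = 33564.00 in², ΣAx̄ = 4056696.00 in³, ΣAȳ = 2752824.00 in³.
x̄ = 4056696.00/33564.00 = 120.86 in; ȳ = 2752824.00/33564.00 = 82.02 in.

x̄ = 120.86 in, ȳ = 82.02 in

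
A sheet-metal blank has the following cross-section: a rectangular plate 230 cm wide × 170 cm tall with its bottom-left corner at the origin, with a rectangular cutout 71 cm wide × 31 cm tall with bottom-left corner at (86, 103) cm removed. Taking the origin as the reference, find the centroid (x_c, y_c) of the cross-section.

x_c = 114.61 cm, y_c = 83.00 cm

plate: A = 230 × 170 = 39100.00, centroid at (115.00, 85.00).
hole: A = −(71 × 31) = -2201.00, centroid at (121.50, 118.50).
ΣA = 36899.00 cm², ΣAx_c = 4229078.50 cm³, ΣAy_c = 3062681.50 cm³.
x_c = 4229078.50/36899.00 = 114.61 cm; y_c = 3062681.50/36899.00 = 83.00 cm.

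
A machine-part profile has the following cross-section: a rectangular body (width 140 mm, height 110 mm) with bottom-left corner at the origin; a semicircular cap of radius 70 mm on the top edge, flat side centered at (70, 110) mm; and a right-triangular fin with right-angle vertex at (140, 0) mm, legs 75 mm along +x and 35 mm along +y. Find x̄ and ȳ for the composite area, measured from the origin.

x̄ = 75.11 mm, ȳ = 79.38 mm

Part | A | x̄ᵢ | ȳᵢ | A·x̄ᵢ | A·ȳᵢ
rectangular body | 15400.00 | 70.00 | 55.00 | 1078000.00 | 847000.00
semicircular top | 7696.90 | 70.00 | 139.71 | 538783.14 | 1075325.89
triangular fin | 1312.50 | 165.00 | 11.67 | 216562.50 | 15312.50
Σ | 24409.40 |  |  | 1833345.64 | 1937638.39
x̄ = 1833345.64 / 24409.40 = 75.11 mm
ȳ = 1937638.39 / 24409.40 = 79.38 mm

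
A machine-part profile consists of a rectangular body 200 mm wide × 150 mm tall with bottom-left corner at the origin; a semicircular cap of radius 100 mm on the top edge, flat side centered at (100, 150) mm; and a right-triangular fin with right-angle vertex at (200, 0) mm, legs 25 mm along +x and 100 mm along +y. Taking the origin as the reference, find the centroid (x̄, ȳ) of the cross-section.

rectangular body: A = 200 × 150 = 30000.00, centroid at (100.00, 75.00).
semicircular top: A = ½π·100² = 15707.96, centroid at (100.00, 192.44).
triangular fin: A = ½·25·100 = 1250.00, centroid at (208.33, 33.33).
ΣA = 46957.96 mm²
ΣAx̄ = (30000.00)(100.00) + (15707.96)(100.00) + (1250.00)(208.33) = 4831212.99 mm³
ΣAȳ = (30000.00)(75.00) + (15707.96)(192.44) + (1250.00)(33.33) = 5314527.82 mm³
x̄ = 4831212.99 / 46957.96 = 102.88 mm
ȳ = 5314527.82 / 46957.96 = 113.18 mm

x̄ = 102.88 mm, ȳ = 113.18 mm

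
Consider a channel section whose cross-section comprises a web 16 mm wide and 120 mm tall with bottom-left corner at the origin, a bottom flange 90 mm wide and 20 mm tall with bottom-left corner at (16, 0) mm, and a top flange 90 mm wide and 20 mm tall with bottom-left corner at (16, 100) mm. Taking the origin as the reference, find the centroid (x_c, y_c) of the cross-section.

x_c = 42.57 mm, y_c = 60.00 mm

web: A = 16 × 120 = 1920.00, centroid at (8.00, 60.00).
bottom flange: A = 90 × 20 = 1800.00, centroid at (61.00, 10.00).
top flange: A = 90 × 20 = 1800.00, centroid at (61.00, 110.00).
ΣA = 5520.00 mm², ΣAx_c = 234960.00 mm³, ΣAy_c = 331200.00 mm³.
x_c = 234960.00/5520.00 = 42.57 mm; y_c = 331200.00/5520.00 = 60.00 mm.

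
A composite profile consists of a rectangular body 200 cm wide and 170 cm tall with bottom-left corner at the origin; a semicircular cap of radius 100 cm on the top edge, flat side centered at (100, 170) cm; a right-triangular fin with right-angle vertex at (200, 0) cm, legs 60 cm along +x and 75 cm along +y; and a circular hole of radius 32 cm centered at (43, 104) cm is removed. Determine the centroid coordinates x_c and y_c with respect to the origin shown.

x_c = 109.30 cm, y_c = 122.05 cm

rectangular body: A = 200 × 170 = 34000.00, centroid at (100.00, 85.00).
semicircular top: A = ½π·100² = 15707.96, centroid at (100.00, 212.44).
triangular fin: A = ½·60·75 = 2250.00, centroid at (220.00, 25.00).
hole: A = −π·32² = -3216.99, centroid at (43.00, 104.00).
ΣA = 48740.97 cm²
ΣAx_c = (34000.00)(100.00) + (15707.96)(100.00) + (2250.00)(220.00) + (-3216.99)(43.00) = 5327465.72 cm³
ΣAy_c = (34000.00)(85.00) + (15707.96)(212.44) + (2250.00)(25.00) + (-3216.99)(104.00) = 5948703.37 cm³
x_c = 5327465.72 / 48740.97 = 109.30 cm
y_c = 5948703.37 / 48740.97 = 122.05 cm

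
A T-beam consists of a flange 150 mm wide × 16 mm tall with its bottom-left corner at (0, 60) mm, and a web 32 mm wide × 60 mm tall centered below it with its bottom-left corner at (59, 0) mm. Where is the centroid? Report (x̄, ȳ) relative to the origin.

x̄ = 75.00 mm, ȳ = 51.11 mm

Part | A | x̄ᵢ | ȳᵢ | A·x̄ᵢ | A·ȳᵢ
web | 1920.00 | 75.00 | 30.00 | 144000.00 | 57600.00
flange | 2400.00 | 75.00 | 68.00 | 180000.00 | 163200.00
Σ | 4320.00 |  |  | 324000.00 | 220800.00
x̄ = 324000.00 / 4320.00 = 75.00 mm
ȳ = 220800.00 / 4320.00 = 51.11 mm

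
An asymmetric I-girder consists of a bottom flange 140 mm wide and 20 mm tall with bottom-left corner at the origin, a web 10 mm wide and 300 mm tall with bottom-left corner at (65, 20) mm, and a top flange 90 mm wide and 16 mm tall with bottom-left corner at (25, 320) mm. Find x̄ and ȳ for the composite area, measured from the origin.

bottom flange: A = 140 × 20 = 2800.00, centroid at (70.00, 10.00).
web: A = 10 × 300 = 3000.00, centroid at (70.00, 170.00).
top flange: A = 90 × 16 = 1440.00, centroid at (70.00, 328.00).
ΣA = 7240.00 mm²
ΣAx̄ = (2800.00)(70.00) + (3000.00)(70.00) + (1440.00)(70.00) = 506800.00 mm³
ΣAȳ = (2800.00)(10.00) + (3000.00)(170.00) + (1440.00)(328.00) = 1010320.00 mm³
x̄ = 506800.00 / 7240.00 = 70.00 mm
ȳ = 1010320.00 / 7240.00 = 139.55 mm

x̄ = 70.00 mm, ȳ = 139.55 mm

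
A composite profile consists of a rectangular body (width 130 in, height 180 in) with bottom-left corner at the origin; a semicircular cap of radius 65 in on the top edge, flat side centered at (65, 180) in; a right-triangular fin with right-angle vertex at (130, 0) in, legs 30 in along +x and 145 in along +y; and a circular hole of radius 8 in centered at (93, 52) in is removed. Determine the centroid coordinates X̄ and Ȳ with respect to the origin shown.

X̄ = 69.92 in, Ȳ = 111.79 in

rectangular body: A = 130 × 180 = 23400.00, centroid at (65.00, 90.00).
semicircular top: A = ½π·65² = 6636.61, centroid at (65.00, 207.59).
triangular fin: A = ½·30·145 = 2175.00, centroid at (140.00, 48.33).
hole: A = −π·8² = -201.06, centroid at (93.00, 52.00).
ΣA = 32010.55 in²
ΣAX̄ = (23400.00)(65.00) + (6636.61)(65.00) + (2175.00)(140.00) + (-201.06)(93.00) = 2238181.18 in³
ΣAȲ = (23400.00)(90.00) + (6636.61)(207.59) + (2175.00)(48.33) + (-201.06)(52.00) = 3578343.72 in³
X̄ = 2238181.18 / 32010.55 = 69.92 in
Ȳ = 3578343.72 / 32010.55 = 111.79 in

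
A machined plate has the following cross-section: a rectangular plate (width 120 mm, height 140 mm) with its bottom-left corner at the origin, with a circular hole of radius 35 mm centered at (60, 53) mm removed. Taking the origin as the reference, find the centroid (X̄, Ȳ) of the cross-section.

X̄ = 60.00 mm, Ȳ = 75.05 mm

Part | A | x̄ᵢ | ȳᵢ | A·x̄ᵢ | A·ȳᵢ
plate | 16800.00 | 60.00 | 70.00 | 1008000.00 | 1176000.00
hole | -3848.45 | 60.00 | 53.00 | -230907.06 | -203967.90
Σ | 12951.55 |  |  | 777092.94 | 972032.10
X̄ = 777092.94 / 12951.55 = 60.00 mm
Ȳ = 972032.10 / 12951.55 = 75.05 mm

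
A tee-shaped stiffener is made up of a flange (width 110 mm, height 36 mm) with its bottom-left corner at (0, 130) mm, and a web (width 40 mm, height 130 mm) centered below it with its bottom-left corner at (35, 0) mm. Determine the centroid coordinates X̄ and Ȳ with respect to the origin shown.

web: A = 40 × 130 = 5200.00, centroid at (55.00, 65.00).
flange: A = 110 × 36 = 3960.00, centroid at (55.00, 148.00).
ΣA = 9160.00 mm²
ΣAX̄ = (5200.00)(55.00) + (3960.00)(55.00) = 503800.00 mm³
ΣAȲ = (5200.00)(65.00) + (3960.00)(148.00) = 924080.00 mm³
X̄ = 503800.00 / 9160.00 = 55.00 mm
Ȳ = 924080.00 / 9160.00 = 100.88 mm

X̄ = 55.00 mm, Ȳ = 100.88 mm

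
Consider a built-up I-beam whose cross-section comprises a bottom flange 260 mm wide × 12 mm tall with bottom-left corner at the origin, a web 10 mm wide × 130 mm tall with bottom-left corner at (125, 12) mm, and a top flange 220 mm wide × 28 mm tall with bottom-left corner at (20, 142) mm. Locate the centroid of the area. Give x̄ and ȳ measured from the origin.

bottom flange: A = 260 × 12 = 3120.00, centroid at (130.00, 6.00).
web: A = 10 × 130 = 1300.00, centroid at (130.00, 77.00).
top flange: A = 220 × 28 = 6160.00, centroid at (130.00, 156.00).
ΣA = 10580.00 mm², ΣAx̄ = 1375400.00 mm³, ΣAȳ = 1079780.00 mm³.
x̄ = 1375400.00/10580.00 = 130.00 mm; ȳ = 1079780.00/10580.00 = 102.06 mm.

x̄ = 130.00 mm, ȳ = 102.06 mm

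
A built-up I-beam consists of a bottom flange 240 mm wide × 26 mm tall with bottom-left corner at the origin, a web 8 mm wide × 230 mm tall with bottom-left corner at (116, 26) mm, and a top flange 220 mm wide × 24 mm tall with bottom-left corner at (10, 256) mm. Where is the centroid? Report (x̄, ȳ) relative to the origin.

x̄ = 120.00 mm, ȳ = 131.41 mm

bottom flange: A = 240 × 26 = 6240.00, centroid at (120.00, 13.00).
web: A = 8 × 230 = 1840.00, centroid at (120.00, 141.00).
top flange: A = 220 × 24 = 5280.00, centroid at (120.00, 268.00).
ΣA = 13360.00 mm², ΣAx̄ = 1603200.00 mm³, ΣAȳ = 1755600.00 mm³.
x̄ = 1603200.00/13360.00 = 120.00 mm; ȳ = 1755600.00/13360.00 = 131.41 mm.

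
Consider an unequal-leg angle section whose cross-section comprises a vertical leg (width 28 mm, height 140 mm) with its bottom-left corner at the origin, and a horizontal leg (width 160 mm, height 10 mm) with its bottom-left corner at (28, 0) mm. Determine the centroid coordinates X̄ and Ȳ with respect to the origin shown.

X̄ = 41.25 mm, Ȳ = 51.16 mm

vertical leg: A = 28 × 140 = 3920.00, centroid at (14.00, 70.00).
horizontal leg: A = 160 × 10 = 1600.00, centroid at (108.00, 5.00).
ΣA = 5520.00 mm²
ΣAX̄ = (3920.00)(14.00) + (1600.00)(108.00) = 227680.00 mm³
ΣAȲ = (3920.00)(70.00) + (1600.00)(5.00) = 282400.00 mm³
X̄ = 227680.00 / 5520.00 = 41.25 mm
Ȳ = 282400.00 / 5520.00 = 51.16 mm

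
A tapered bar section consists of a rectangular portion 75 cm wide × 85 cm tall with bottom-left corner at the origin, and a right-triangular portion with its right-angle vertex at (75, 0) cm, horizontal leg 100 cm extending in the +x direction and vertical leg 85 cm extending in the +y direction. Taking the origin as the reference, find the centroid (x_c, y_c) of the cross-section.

rectangular portion: A = 75 × 85 = 6375.00, centroid at (37.50, 42.50).
triangular portion: A = ½·100·85 = 4250.00, centroid at (108.33, 28.33).
ΣA = 10625.00 cm²
ΣAx_c = (6375.00)(37.50) + (4250.00)(108.33) = 699479.17 cm³
ΣAy_c = (6375.00)(42.50) + (4250.00)(28.33) = 391354.17 cm³
x_c = 699479.17 / 10625.00 = 65.83 cm
y_c = 391354.17 / 10625.00 = 36.83 cm

x_c = 65.83 cm, y_c = 36.83 cm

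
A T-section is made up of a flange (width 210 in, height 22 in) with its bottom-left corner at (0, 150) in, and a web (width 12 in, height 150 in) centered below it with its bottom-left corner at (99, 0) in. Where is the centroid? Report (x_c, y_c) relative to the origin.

web: A = 12 × 150 = 1800.00, centroid at (105.00, 75.00).
flange: A = 210 × 22 = 4620.00, centroid at (105.00, 161.00).
ΣA = 6420.00 in², ΣAx_c = 674100.00 in³, ΣAy_c = 878820.00 in³.
x_c = 674100.00/6420.00 = 105.00 in; y_c = 878820.00/6420.00 = 136.89 in.

x_c = 105.00 in, y_c = 136.89 in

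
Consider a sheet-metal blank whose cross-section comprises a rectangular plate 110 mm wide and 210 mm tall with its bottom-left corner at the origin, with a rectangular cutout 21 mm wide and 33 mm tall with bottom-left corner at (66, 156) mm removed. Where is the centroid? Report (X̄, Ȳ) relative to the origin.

Part | A | x̄ᵢ | ȳᵢ | A·x̄ᵢ | A·ȳᵢ
plate | 23100.00 | 55.00 | 105.00 | 1270500.00 | 2425500.00
hole | -693.00 | 76.50 | 172.50 | -53014.50 | -119542.50
Σ | 22407.00 |  |  | 1217485.50 | 2305957.50
X̄ = 1217485.50 / 22407.00 = 54.34 mm
Ȳ = 2305957.50 / 22407.00 = 102.91 mm

X̄ = 54.34 mm, Ȳ = 102.91 mm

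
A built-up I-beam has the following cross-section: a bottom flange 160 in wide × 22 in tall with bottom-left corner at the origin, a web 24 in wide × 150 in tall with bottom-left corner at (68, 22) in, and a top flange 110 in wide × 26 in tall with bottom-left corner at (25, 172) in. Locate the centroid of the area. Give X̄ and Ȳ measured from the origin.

X̄ = 80.00 in, Ȳ = 91.89 in

Part | A | x̄ᵢ | ȳᵢ | A·x̄ᵢ | A·ȳᵢ
bottom flange | 3520.00 | 80.00 | 11.00 | 281600.00 | 38720.00
web | 3600.00 | 80.00 | 97.00 | 288000.00 | 349200.00
top flange | 2860.00 | 80.00 | 185.00 | 228800.00 | 529100.00
Σ | 9980.00 |  |  | 798400.00 | 917020.00
X̄ = 798400.00 / 9980.00 = 80.00 in
Ȳ = 917020.00 / 9980.00 = 91.89 in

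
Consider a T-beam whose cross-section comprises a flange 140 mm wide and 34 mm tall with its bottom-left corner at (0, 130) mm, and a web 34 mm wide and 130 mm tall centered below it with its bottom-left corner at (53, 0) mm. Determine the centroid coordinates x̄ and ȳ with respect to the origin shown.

x̄ = 70.00 mm, ȳ = 107.52 mm

Part | A | x̄ᵢ | ȳᵢ | A·x̄ᵢ | A·ȳᵢ
web | 4420.00 | 70.00 | 65.00 | 309400.00 | 287300.00
flange | 4760.00 | 70.00 | 147.00 | 333200.00 | 699720.00
Σ | 9180.00 |  |  | 642600.00 | 987020.00
x̄ = 642600.00 / 9180.00 = 70.00 mm
ȳ = 987020.00 / 9180.00 = 107.52 mm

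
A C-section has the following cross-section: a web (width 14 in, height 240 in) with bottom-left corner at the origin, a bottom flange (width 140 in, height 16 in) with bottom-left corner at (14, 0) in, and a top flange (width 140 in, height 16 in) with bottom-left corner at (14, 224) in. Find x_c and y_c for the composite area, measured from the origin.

web: A = 14 × 240 = 3360.00, centroid at (7.00, 120.00).
bottom flange: A = 140 × 16 = 2240.00, centroid at (84.00, 8.00).
top flange: A = 140 × 16 = 2240.00, centroid at (84.00, 232.00).
ΣA = 7840.00 in²
ΣAx_c = (3360.00)(7.00) + (2240.00)(84.00) + (2240.00)(84.00) = 399840.00 in³
ΣAy_c = (3360.00)(120.00) + (2240.00)(8.00) + (2240.00)(232.00) = 940800.00 in³
x_c = 399840.00 / 7840.00 = 51.00 in
y_c = 940800.00 / 7840.00 = 120.00 in

x_c = 51.00 in, y_c = 120.00 in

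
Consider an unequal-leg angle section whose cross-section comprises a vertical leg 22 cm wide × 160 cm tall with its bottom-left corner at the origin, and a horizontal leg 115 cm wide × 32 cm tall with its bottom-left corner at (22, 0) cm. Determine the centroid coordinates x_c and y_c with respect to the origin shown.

vertical leg: A = 22 × 160 = 3520.00, centroid at (11.00, 80.00).
horizontal leg: A = 115 × 32 = 3680.00, centroid at (79.50, 16.00).
ΣA = 7200.00 cm², ΣAx_c = 331280.00 cm³, ΣAy_c = 340480.00 cm³.
x_c = 331280.00/7200.00 = 46.01 cm; y_c = 340480.00/7200.00 = 47.29 cm.

x_c = 46.01 cm, y_c = 47.29 cm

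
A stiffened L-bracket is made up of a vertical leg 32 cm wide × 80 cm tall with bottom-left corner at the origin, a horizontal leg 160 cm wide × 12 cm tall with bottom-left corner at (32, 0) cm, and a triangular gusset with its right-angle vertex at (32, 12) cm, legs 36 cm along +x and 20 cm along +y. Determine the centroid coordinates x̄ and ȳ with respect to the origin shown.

x̄ = 56.17 cm, ȳ = 24.93 cm

vertical leg: A = 32 × 80 = 2560.00, centroid at (16.00, 40.00).
horizontal leg: A = 160 × 12 = 1920.00, centroid at (112.00, 6.00).
gusset: A = ½·36·20 = 360.00, centroid at (44.00, 18.67).
ΣA = 4840.00 cm², ΣAx̄ = 271840.00 cm³, ΣAȳ = 120640.00 cm³.
x̄ = 271840.00/4840.00 = 56.17 cm; ȳ = 120640.00/4840.00 = 24.93 cm.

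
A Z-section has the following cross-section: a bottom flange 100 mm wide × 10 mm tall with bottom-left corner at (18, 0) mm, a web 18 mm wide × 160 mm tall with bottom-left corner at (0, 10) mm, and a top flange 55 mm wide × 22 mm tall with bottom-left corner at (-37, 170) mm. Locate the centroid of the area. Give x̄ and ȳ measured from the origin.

bottom flange: A = 100 × 10 = 1000.00, centroid at (68.00, 5.00).
web: A = 18 × 160 = 2880.00, centroid at (9.00, 90.00).
top flange: A = 55 × 22 = 1210.00, centroid at (-9.50, 181.00).
ΣA = 5090.00 mm²
ΣAx̄ = (1000.00)(68.00) + (2880.00)(9.00) + (1210.00)(-9.50) = 82425.00 mm³
ΣAȳ = (1000.00)(5.00) + (2880.00)(90.00) + (1210.00)(181.00) = 483210.00 mm³
x̄ = 82425.00 / 5090.00 = 16.19 mm
ȳ = 483210.00 / 5090.00 = 94.93 mm

x̄ = 16.19 mm, ȳ = 94.93 mm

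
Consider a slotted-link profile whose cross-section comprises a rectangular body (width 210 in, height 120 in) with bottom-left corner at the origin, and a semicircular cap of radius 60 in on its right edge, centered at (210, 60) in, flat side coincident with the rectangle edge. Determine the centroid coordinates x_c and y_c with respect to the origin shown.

Part | A | x̄ᵢ | ȳᵢ | A·x̄ᵢ | A·ȳᵢ
rectangular body | 25200.00 | 105.00 | 60.00 | 2646000.00 | 1512000.00
semicircular end | 5654.87 | 235.46 | 60.00 | 1331522.02 | 339292.01
Σ | 30854.87 |  |  | 3977522.02 | 1851292.01
x_c = 3977522.02 / 30854.87 = 128.91 in
y_c = 1851292.01 / 30854.87 = 60.00 in

x_c = 128.91 in, y_c = 60.00 in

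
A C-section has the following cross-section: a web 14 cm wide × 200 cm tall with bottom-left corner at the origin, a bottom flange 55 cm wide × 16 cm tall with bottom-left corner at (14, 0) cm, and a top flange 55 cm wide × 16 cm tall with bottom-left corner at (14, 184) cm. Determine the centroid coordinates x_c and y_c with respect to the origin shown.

web: A = 14 × 200 = 2800.00, centroid at (7.00, 100.00).
bottom flange: A = 55 × 16 = 880.00, centroid at (41.50, 8.00).
top flange: A = 55 × 16 = 880.00, centroid at (41.50, 192.00).
ΣA = 4560.00 cm²
ΣAx_c = (2800.00)(7.00) + (880.00)(41.50) + (880.00)(41.50) = 92640.00 cm³
ΣAy_c = (2800.00)(100.00) + (880.00)(8.00) + (880.00)(192.00) = 456000.00 cm³
x_c = 92640.00 / 4560.00 = 20.32 cm
y_c = 456000.00 / 4560.00 = 100.00 cm

x_c = 20.32 cm, y_c = 100.00 cm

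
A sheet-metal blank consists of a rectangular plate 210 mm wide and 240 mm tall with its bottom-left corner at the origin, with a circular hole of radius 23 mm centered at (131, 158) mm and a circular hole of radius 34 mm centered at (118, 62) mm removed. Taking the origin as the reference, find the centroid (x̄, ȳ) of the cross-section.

x̄ = 103.00 mm, ȳ = 123.27 mm

Part | A | x̄ᵢ | ȳᵢ | A·x̄ᵢ | A·ȳᵢ
plate | 50400.00 | 105.00 | 120.00 | 5292000.00 | 6048000.00
hole 1 | -1661.90 | 131.00 | 158.00 | -217709.23 | -262580.60
hole 2 | -3631.68 | 118.00 | 62.00 | -428538.37 | -225164.23
Σ | 45106.42 |  |  | 4645752.40 | 5560255.17
x̄ = 4645752.40 / 45106.42 = 103.00 mm
ȳ = 5560255.17 / 45106.42 = 123.27 mm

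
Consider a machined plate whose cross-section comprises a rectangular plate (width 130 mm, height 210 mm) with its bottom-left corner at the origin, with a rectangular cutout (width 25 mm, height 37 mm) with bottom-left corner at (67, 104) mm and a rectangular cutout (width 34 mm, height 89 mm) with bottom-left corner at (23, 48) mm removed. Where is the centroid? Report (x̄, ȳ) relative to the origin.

Part | A | x̄ᵢ | ȳᵢ | A·x̄ᵢ | A·ȳᵢ
plate | 27300.00 | 65.00 | 105.00 | 1774500.00 | 2866500.00
hole 1 | -925.00 | 79.50 | 122.50 | -73537.50 | -113312.50
hole 2 | -3026.00 | 40.00 | 92.50 | -121040.00 | -279905.00
Σ | 23349.00 |  |  | 1579922.50 | 2473282.50
x̄ = 1579922.50 / 23349.00 = 67.67 mm
ȳ = 2473282.50 / 23349.00 = 105.93 mm

x̄ = 67.67 mm, ȳ = 105.93 mm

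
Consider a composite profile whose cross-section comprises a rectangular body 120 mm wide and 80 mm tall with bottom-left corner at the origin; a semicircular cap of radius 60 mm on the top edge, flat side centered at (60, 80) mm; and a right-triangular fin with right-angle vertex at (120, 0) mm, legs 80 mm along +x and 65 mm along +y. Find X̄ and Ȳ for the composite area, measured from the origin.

rectangular body: A = 120 × 80 = 9600.00, centroid at (60.00, 40.00).
semicircular top: A = ½π·60² = 5654.87, centroid at (60.00, 105.46).
triangular fin: A = ½·80·65 = 2600.00, centroid at (146.67, 21.67).
ΣA = 17854.87 mm², ΣAX̄ = 1296625.34 mm³, ΣAȲ = 1036722.68 mm³.
X̄ = 1296625.34/17854.87 = 72.62 mm; Ȳ = 1036722.68/17854.87 = 58.06 mm.

X̄ = 72.62 mm, Ȳ = 58.06 mm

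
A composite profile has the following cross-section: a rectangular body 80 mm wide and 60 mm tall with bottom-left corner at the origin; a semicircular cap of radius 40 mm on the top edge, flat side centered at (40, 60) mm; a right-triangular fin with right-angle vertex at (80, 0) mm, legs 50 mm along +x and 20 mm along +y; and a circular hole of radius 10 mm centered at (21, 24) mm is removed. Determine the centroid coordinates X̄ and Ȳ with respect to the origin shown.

X̄ = 44.57 mm, Ȳ = 44.44 mm

rectangular body: A = 80 × 60 = 4800.00, centroid at (40.00, 30.00).
semicircular top: A = ½π·40² = 2513.27, centroid at (40.00, 76.98).
triangular fin: A = ½·50·20 = 500.00, centroid at (96.67, 6.67).
hole: A = −π·10² = -314.16, centroid at (21.00, 24.00).
ΣA = 7499.11 mm², ΣAX̄ = 334266.95 mm³, ΣAȲ = 333256.63 mm³.
X̄ = 334266.95/7499.11 = 44.57 mm; Ȳ = 333256.63/7499.11 = 44.44 mm.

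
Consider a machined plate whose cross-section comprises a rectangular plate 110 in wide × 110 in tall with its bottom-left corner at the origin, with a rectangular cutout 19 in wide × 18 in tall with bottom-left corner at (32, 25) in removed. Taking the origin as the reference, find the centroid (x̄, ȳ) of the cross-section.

Part | A | x̄ᵢ | ȳᵢ | A·x̄ᵢ | A·ȳᵢ
plate | 12100.00 | 55.00 | 55.00 | 665500.00 | 665500.00
hole | -342.00 | 41.50 | 34.00 | -14193.00 | -11628.00
Σ | 11758.00 |  |  | 651307.00 | 653872.00
x̄ = 651307.00 / 11758.00 = 55.39 in
ȳ = 653872.00 / 11758.00 = 55.61 in

x̄ = 55.39 in, ȳ = 55.61 in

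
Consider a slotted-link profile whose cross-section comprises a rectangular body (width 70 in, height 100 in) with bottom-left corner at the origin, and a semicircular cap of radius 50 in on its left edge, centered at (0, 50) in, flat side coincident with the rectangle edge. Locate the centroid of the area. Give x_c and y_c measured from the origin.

x_c = 14.80 in, y_c = 50.00 in

rectangular body: A = 70 × 100 = 7000.00, centroid at (35.00, 50.00).
semicircular end: A = ½π·50² = 3926.99, centroid at (-21.22, 50.00).
ΣA = 10926.99 in²
ΣAx_c = (7000.00)(35.00) + (3926.99)(-21.22) = 161666.67 in³
ΣAy_c = (7000.00)(50.00) + (3926.99)(50.00) = 546349.54 in³
x_c = 161666.67 / 10926.99 = 14.80 in
y_c = 546349.54 / 10926.99 = 50.00 in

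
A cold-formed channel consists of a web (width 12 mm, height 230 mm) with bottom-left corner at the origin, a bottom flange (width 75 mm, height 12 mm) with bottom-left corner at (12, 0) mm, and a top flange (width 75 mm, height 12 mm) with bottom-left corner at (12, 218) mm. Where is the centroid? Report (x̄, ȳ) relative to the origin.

x̄ = 23.17 mm, ȳ = 115.00 mm

web: A = 12 × 230 = 2760.00, centroid at (6.00, 115.00).
bottom flange: A = 75 × 12 = 900.00, centroid at (49.50, 6.00).
top flange: A = 75 × 12 = 900.00, centroid at (49.50, 224.00).
ΣA = 4560.00 mm², ΣAx̄ = 105660.00 mm³, ΣAȳ = 524400.00 mm³.
x̄ = 105660.00/4560.00 = 23.17 mm; ȳ = 524400.00/4560.00 = 115.00 mm.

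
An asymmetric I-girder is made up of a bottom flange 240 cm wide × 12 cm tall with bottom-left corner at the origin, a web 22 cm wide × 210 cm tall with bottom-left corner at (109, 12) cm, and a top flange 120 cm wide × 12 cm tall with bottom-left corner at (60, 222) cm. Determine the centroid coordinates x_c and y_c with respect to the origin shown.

Part | A | x̄ᵢ | ȳᵢ | A·x̄ᵢ | A·ȳᵢ
bottom flange | 2880.00 | 120.00 | 6.00 | 345600.00 | 17280.00
web | 4620.00 | 120.00 | 117.00 | 554400.00 | 540540.00
top flange | 1440.00 | 120.00 | 228.00 | 172800.00 | 328320.00
Σ | 8940.00 |  |  | 1072800.00 | 886140.00
x_c = 1072800.00 / 8940.00 = 120.00 cm
y_c = 886140.00 / 8940.00 = 99.12 cm

x_c = 120.00 cm, y_c = 99.12 cm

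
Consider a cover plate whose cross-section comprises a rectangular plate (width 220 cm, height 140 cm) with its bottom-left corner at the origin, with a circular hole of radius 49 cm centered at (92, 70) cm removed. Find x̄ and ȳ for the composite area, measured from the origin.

x̄ = 115.84 cm, ȳ = 70.00 cm

plate: A = 220 × 140 = 30800.00, centroid at (110.00, 70.00).
hole: A = −π·49² = -7542.96, centroid at (92.00, 70.00).
ΣA = 23257.04 cm²
ΣAx̄ = (30800.00)(110.00) + (-7542.96)(92.00) = 2694047.32 cm³
ΣAȳ = (30800.00)(70.00) + (-7542.96)(70.00) = 1627992.52 cm³
x̄ = 2694047.32 / 23257.04 = 115.84 cm
ȳ = 1627992.52 / 23257.04 = 70.00 cm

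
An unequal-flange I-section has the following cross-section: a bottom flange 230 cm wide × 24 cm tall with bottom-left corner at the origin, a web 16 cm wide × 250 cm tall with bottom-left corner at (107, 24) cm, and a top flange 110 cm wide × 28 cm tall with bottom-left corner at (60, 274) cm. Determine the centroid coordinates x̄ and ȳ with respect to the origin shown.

x̄ = 115.00 cm, ȳ = 122.96 cm

bottom flange: A = 230 × 24 = 5520.00, centroid at (115.00, 12.00).
web: A = 16 × 250 = 4000.00, centroid at (115.00, 149.00).
top flange: A = 110 × 28 = 3080.00, centroid at (115.00, 288.00).
ΣA = 12600.00 cm², ΣAx̄ = 1449000.00 cm³, ΣAȳ = 1549280.00 cm³.
x̄ = 1449000.00/12600.00 = 115.00 cm; ȳ = 1549280.00/12600.00 = 122.96 cm.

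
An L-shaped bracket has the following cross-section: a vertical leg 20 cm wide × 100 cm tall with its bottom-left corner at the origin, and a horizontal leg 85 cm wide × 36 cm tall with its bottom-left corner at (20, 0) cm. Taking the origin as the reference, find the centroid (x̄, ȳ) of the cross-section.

vertical leg: A = 20 × 100 = 2000.00, centroid at (10.00, 50.00).
horizontal leg: A = 85 × 36 = 3060.00, centroid at (62.50, 18.00).
ΣA = 5060.00 cm², ΣAx̄ = 211250.00 cm³, ΣAȳ = 155080.00 cm³.
x̄ = 211250.00/5060.00 = 41.75 cm; ȳ = 155080.00/5060.00 = 30.65 cm.

x̄ = 41.75 cm, ȳ = 30.65 cm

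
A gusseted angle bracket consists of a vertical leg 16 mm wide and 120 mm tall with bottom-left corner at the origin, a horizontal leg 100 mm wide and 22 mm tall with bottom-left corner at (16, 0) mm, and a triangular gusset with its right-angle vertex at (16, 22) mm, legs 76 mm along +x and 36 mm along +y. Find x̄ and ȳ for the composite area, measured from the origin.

vertical leg: A = 16 × 120 = 1920.00, centroid at (8.00, 60.00).
horizontal leg: A = 100 × 22 = 2200.00, centroid at (66.00, 11.00).
gusset: A = ½·76·36 = 1368.00, centroid at (41.33, 34.00).
ΣA = 5488.00 mm², ΣAx̄ = 217104.00 mm³, ΣAȳ = 185912.00 mm³.
x̄ = 217104.00/5488.00 = 39.56 mm; ȳ = 185912.00/5488.00 = 33.88 mm.

x̄ = 39.56 mm, ȳ = 33.88 mm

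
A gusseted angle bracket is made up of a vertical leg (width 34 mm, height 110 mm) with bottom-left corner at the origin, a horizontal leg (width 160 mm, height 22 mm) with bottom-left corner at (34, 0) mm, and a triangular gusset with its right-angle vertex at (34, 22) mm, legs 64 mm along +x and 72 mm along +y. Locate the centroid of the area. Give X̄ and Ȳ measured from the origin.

Part | A | x̄ᵢ | ȳᵢ | A·x̄ᵢ | A·ȳᵢ
vertical leg | 3740.00 | 17.00 | 55.00 | 63580.00 | 205700.00
horizontal leg | 3520.00 | 114.00 | 11.00 | 401280.00 | 38720.00
gusset | 2304.00 | 55.33 | 46.00 | 127488.00 | 105984.00
Σ | 9564.00 |  |  | 592348.00 | 350404.00
X̄ = 592348.00 / 9564.00 = 61.94 mm
Ȳ = 350404.00 / 9564.00 = 36.64 mm

X̄ = 61.94 mm, Ȳ = 36.64 mm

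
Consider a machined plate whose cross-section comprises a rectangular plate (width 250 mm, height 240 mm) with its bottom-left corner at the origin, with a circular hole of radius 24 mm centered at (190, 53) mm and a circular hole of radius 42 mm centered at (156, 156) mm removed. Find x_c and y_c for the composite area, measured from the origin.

Part | A | x̄ᵢ | ȳᵢ | A·x̄ᵢ | A·ȳᵢ
plate | 60000.00 | 125.00 | 120.00 | 7500000.00 | 7200000.00
hole 1 | -1809.56 | 190.00 | 53.00 | -343815.90 | -95906.54
hole 2 | -5541.77 | 156.00 | 156.00 | -864516.03 | -864516.03
Σ | 52648.67 |  |  | 6291668.07 | 6239577.43
x_c = 6291668.07 / 52648.67 = 119.50 mm
y_c = 6239577.43 / 52648.67 = 118.51 mm

x_c = 119.50 mm, y_c = 118.51 mm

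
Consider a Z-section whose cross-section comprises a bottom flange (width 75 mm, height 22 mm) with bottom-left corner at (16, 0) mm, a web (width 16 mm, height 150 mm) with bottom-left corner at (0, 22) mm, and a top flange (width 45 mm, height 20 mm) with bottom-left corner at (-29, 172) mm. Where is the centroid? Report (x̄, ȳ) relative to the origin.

bottom flange: A = 75 × 22 = 1650.00, centroid at (53.50, 11.00).
web: A = 16 × 150 = 2400.00, centroid at (8.00, 97.00).
top flange: A = 45 × 20 = 900.00, centroid at (-6.50, 182.00).
ΣA = 4950.00 mm², ΣAx̄ = 101625.00 mm³, ΣAȳ = 414750.00 mm³.
x̄ = 101625.00/4950.00 = 20.53 mm; ȳ = 414750.00/4950.00 = 83.79 mm.

x̄ = 20.53 mm, ȳ = 83.79 mm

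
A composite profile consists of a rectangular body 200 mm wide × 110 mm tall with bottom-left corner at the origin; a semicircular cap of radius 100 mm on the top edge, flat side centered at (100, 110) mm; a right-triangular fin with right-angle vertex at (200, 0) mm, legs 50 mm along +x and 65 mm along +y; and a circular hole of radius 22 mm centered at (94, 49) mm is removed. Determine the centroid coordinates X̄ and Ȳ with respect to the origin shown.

Part | A | x̄ᵢ | ȳᵢ | A·x̄ᵢ | A·ȳᵢ
rectangular body | 22000.00 | 100.00 | 55.00 | 2200000.00 | 1210000.00
semicircular top | 15707.96 | 100.00 | 152.44 | 1570796.33 | 2394542.63
triangular fin | 1625.00 | 216.67 | 21.67 | 352083.33 | 35208.33
hole | -1520.53 | 94.00 | 49.00 | -142929.90 | -74506.01
Σ | 37812.43 |  |  | 3979949.76 | 3565244.95
X̄ = 3979949.76 / 37812.43 = 105.26 mm
Ȳ = 3565244.95 / 37812.43 = 94.29 mm

X̄ = 105.26 mm, Ȳ = 94.29 mm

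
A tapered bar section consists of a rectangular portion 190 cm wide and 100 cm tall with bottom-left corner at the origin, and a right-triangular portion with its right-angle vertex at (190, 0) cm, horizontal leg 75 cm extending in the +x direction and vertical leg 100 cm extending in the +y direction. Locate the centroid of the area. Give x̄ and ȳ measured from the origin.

x̄ = 114.78 cm, ȳ = 47.25 cm

Part | A | x̄ᵢ | ȳᵢ | A·x̄ᵢ | A·ȳᵢ
rectangular portion | 19000.00 | 95.00 | 50.00 | 1805000.00 | 950000.00
triangular portion | 3750.00 | 215.00 | 33.33 | 806250.00 | 125000.00
Σ | 22750.00 |  |  | 2611250.00 | 1075000.00
x̄ = 2611250.00 / 22750.00 = 114.78 cm
ȳ = 1075000.00 / 22750.00 = 47.25 cm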